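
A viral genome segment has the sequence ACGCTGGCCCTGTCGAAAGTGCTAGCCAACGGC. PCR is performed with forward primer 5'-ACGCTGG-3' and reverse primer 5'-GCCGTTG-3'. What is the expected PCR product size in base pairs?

33 bp

Forward primer ACGCTGG is found on the top strand at positions 1–7.
Taking the reverse complement of GCCGTTG gives CAACGGC, found at positions 27–33 on the template; the primer anneals here to the top strand with its 3' end pointing upstream.
Amplicon spans positions 1–33: 33 bp.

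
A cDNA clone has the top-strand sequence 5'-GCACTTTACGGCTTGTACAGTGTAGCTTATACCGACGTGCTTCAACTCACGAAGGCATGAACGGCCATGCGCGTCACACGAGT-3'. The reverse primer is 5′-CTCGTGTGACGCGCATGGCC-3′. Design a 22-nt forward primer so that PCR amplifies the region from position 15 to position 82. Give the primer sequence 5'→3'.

5'-GTACAGTGTAGCTTATACCGAC-3'

The reverse primer's reverse complement GGCCATGCGCGTCACACGAG matches the template at positions 63–82; the product starts at position 15.
The forward primer is identical to the top strand over positions 15–36: GTACAGTGTAGCTTATACCGAC.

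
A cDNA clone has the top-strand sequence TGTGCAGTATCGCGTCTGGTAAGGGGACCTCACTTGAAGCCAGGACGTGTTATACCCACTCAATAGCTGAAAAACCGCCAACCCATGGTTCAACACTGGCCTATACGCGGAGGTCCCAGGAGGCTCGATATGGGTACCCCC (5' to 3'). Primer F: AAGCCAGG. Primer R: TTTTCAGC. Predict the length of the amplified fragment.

Forward primer AAGCCAGG is found on the top strand at positions 37–44.
Reverse complement of the reverse primer: GCTGAAAA. This occurs on the top strand at positions 66–73.
Product length = (reverse-primer end) − (forward-primer start) + 1 = 73 − 37 + 1 = 37 bp.

37 bp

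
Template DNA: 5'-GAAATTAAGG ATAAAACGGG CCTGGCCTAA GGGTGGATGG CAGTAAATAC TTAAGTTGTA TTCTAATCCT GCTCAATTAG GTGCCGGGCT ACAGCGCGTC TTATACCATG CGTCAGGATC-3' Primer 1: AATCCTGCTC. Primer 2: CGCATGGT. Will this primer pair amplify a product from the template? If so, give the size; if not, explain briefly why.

Primer 1 (AATCCTGCTC) matches the top strand at positions 65–74; it acts as a forward primer.
Primer 2's reverse complement is ACCATGCG, matching the top strand at positions 105–112; it acts as a reverse primer.
The 3' ends face each other across positions 65–112, giving a 48 bp product.

Yes — a 48 bp product.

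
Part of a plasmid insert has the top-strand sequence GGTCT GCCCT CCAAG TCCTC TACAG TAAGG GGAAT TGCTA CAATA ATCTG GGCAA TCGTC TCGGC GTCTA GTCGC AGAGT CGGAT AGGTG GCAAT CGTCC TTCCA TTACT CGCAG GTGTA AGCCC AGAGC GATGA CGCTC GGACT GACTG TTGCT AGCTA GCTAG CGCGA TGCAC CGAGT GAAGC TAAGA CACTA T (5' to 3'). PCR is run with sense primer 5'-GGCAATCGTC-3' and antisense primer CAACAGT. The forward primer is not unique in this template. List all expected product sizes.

103 bp, 64 bp

The forward primer GGCAATCGTC matches the top strand at positions 51–60, 90–99.
The reverse primer's reverse complement is ACTGTTG, matching at positions 147–153.
Each forward site pairs with the reverse site to give a product ending at position 153: sizes 103, 64 bp.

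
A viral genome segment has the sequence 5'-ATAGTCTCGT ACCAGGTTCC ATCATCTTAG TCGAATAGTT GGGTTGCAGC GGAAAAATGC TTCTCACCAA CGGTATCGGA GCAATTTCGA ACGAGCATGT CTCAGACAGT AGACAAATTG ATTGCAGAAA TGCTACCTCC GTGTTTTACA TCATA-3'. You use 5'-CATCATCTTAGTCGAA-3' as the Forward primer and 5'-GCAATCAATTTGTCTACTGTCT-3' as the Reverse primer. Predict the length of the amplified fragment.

106 bp

The forward primer matches the template at positions 20–35.
Reverse complement of the reverse primer: AGACAGTAGACAAATTGATTGC. This occurs on the top strand at positions 104–125.
Amplicon spans positions 20–125: 106 bp.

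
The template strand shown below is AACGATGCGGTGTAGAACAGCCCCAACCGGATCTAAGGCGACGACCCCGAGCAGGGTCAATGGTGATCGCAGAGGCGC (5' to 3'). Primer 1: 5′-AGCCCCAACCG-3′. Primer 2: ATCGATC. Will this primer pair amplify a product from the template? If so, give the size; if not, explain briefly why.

No product — primer 2 has no binding site in the template.

Primer 2 (ATCGATC) does not match the top strand, and its reverse complement GATCGAT does not match either.
With no annealing site for primer 2, no amplification occurs.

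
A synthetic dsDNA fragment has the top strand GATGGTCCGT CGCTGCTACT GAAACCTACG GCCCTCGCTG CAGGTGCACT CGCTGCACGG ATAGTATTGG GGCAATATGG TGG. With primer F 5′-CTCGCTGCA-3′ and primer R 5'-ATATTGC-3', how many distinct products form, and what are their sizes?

The forward primer CTCGCTGCA matches the top strand at positions 34–42, 49–57.
The reverse primer's reverse complement is GCAATAT, matching at positions 72–78.
Each forward site pairs with the reverse site to give a product ending at position 78: sizes 45, 30 bp.

Two products: 45 bp, 30 bp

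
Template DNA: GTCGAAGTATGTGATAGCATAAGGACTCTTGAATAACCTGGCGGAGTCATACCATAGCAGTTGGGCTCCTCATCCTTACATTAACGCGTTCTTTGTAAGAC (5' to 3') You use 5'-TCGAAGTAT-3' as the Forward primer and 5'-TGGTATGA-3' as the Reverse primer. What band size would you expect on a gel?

53 bp

Forward primer TCGAAGTAT is found on the top strand at positions 2–10.
The reverse primer's reverse complement is TCATACCA, which matches the template at positions 47–54.
The product runs from position 2 to position 54, so its length is 54 − 2 + 1 = 53 bp.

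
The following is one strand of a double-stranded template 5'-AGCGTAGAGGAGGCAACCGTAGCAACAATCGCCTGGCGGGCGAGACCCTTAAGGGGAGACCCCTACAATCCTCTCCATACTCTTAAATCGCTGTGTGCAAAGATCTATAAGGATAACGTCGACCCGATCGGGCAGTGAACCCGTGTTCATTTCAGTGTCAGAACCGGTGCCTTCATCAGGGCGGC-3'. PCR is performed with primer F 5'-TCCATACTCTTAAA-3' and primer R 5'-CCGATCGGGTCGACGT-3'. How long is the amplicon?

58 bp

Forward primer TCCATACTCTTAAA is found on the top strand at positions 74–87.
Reverse complement of the reverse primer: ACGTCGACCCGATCGG. This occurs on the top strand at positions 116–131.
The product runs from position 74 to position 131, so its length is 131 − 74 + 1 = 58 bp.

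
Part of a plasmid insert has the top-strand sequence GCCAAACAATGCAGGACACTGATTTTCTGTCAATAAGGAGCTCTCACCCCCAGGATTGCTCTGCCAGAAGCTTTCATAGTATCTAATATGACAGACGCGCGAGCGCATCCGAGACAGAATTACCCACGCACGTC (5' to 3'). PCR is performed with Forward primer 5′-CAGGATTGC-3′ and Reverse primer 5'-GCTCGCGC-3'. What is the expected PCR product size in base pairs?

54 bp

Forward primer CAGGATTGC is found on the top strand at positions 51–59.
Reverse complement of the reverse primer: GCGCGAGC. This occurs on the top strand at positions 97–104.
Amplicon spans positions 51–104: 54 bp.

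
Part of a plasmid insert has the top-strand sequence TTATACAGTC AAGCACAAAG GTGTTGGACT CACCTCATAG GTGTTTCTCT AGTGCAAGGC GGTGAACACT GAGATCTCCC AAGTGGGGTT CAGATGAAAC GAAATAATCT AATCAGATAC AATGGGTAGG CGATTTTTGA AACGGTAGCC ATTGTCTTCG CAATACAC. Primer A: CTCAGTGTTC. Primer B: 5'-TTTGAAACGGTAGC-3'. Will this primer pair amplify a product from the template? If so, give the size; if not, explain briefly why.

No product — the primers' 3' ends point away from each other.

Primer A (CTCAGTGTTC) has reverse complement GAACACTGAG, which matches the top strand at positions 64–73; primer A anneals to the top strand there with its 3' end pointing upstream toward position 64.
Primer B (TTTGAAACGGTAGC) matches the top strand directly at positions 136–149; it anneals to the bottom strand with its 3' end pointing downstream toward position 149.
The 3' ends diverge (primer A extends toward position 1, primer B toward position 168), so the primers never converge on a shared product.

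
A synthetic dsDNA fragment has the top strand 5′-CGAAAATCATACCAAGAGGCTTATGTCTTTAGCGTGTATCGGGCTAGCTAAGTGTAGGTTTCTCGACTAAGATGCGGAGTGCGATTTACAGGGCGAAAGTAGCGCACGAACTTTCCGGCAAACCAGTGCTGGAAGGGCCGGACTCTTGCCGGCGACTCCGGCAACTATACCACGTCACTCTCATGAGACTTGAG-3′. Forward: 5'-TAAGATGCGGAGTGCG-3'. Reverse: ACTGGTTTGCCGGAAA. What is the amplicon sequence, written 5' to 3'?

Scanning the template, TAAGATGCGGAGTGCG occurs at positions 68–83; this primer anneals to the bottom strand there with its 3' end pointing downstream.
The reverse primer's reverse complement is TTTCCGGCAAACCAGT, which matches the template at positions 112–127.
The product is the template from position 68 through 127 (60 bp).

5'-TAAGATGCGGAGTGCGATTTACAGGGCGAAAGTAGCGCACGAACTTTCCGGCAAACCAGT-3'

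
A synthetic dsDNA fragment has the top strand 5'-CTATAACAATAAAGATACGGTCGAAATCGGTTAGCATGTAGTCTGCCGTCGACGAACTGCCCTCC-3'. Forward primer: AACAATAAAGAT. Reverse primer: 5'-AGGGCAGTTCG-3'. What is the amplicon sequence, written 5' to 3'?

Scanning the template, AACAATAAAGAT occurs at positions 5–16; this primer anneals to the bottom strand there with its 3' end pointing downstream.
The reverse primer's reverse complement is CGAACTGCCCT, which matches the template at positions 53–63.
The product is the template from position 5 through 63 (59 bp).

5'-AACAATAAAGATACGGTCGAAATCGGTTAGCATGTAGTCTGCCGTCGACGAACTGCCCT-3'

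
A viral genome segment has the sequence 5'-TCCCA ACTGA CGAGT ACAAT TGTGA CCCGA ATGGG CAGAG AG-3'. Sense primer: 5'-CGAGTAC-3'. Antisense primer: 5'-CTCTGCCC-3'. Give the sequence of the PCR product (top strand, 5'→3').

Forward primer CGAGTAC is found on the top strand at positions 11–17.
Taking the reverse complement of CTCTGCCC gives GGGCAGAG, found at positions 33–40 on the template; the primer anneals here to the top strand with its 3' end pointing upstream.
The product is the template from position 11 through 40 (30 bp).

5'-CGAGTACAATTGTGACCCGAATGGGCAGAG-3'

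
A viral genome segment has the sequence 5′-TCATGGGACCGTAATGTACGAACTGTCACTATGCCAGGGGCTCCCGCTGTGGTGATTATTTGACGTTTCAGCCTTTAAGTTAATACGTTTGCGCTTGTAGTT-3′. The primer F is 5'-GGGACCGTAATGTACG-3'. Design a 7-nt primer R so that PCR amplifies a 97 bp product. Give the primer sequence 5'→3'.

5'-ACTACAA-3'

The forward primer binds at positions 5–20, so a 97 bp product ends at position 5 + 97 − 1 = 101.
The reverse primer anneals to the top strand over positions 95–101, i.e. to TTGTAGT.
Its sequence written 5'→3' is the reverse complement: ACTACAA.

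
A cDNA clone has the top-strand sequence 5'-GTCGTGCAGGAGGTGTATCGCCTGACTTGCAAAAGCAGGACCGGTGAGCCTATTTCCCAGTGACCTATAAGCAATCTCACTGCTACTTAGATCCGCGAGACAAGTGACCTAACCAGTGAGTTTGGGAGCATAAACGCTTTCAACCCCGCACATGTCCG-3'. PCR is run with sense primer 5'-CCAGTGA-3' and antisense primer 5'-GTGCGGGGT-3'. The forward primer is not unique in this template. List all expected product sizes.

95 bp, 39 bp

The forward primer CCAGTGA matches the top strand at positions 57–63, 113–119.
The reverse primer's reverse complement is ACCCCGCAC, matching at positions 143–151.
Each forward site pairs with the reverse site to give a product ending at position 151: sizes 95, 39 bp.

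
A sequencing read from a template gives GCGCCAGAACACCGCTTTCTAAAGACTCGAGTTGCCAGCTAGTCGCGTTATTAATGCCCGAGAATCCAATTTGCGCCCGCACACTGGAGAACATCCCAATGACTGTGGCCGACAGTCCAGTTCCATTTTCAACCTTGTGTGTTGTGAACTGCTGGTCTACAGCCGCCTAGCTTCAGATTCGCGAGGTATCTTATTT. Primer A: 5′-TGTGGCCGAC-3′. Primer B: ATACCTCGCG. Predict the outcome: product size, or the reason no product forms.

Yes — an 86 bp product.

Primer A (TGTGGCCGAC) matches the top strand at positions 104–113; it acts as a forward primer.
Primer B's reverse complement is CGCGAGGTAT, matching the top strand at positions 180–189; it acts as a reverse primer.
The 3' ends face each other across positions 104–189, giving an 86 bp product.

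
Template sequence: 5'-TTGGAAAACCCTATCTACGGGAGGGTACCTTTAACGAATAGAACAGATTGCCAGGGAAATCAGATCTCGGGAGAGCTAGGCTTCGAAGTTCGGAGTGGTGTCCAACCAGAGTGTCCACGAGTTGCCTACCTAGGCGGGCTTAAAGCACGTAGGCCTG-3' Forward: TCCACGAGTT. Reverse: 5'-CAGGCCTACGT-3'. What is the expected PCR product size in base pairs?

44 bp

Scanning the template, TCCACGAGTT occurs at positions 114–123; this primer anneals to the bottom strand there with its 3' end pointing downstream.
Taking the reverse complement of CAGGCCTACGT gives ACGTAGGCCTG, found at positions 147–157 on the template; the primer anneals here to the top strand with its 3' end pointing upstream.
Amplicon spans positions 114–157: 44 bp.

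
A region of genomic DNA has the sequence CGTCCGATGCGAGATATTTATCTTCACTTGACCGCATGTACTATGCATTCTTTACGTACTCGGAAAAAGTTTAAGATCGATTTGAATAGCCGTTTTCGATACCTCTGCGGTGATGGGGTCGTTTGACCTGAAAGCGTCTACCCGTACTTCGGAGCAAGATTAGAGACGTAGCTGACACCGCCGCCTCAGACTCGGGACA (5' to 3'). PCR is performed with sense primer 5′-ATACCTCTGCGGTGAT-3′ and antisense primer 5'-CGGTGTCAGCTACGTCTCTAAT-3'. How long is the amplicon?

Scanning the template, ATACCTCTGCGGTGAT occurs at positions 99–114; this primer anneals to the bottom strand there with its 3' end pointing downstream.
Taking the reverse complement of CGGTGTCAGCTACGTCTCTAAT gives ATTAGAGACGTAGCTGACACCG, found at positions 159–180 on the template; the primer anneals here to the top strand with its 3' end pointing upstream.
Product length = (reverse-primer end) − (forward-primer start) + 1 = 180 − 99 + 1 = 82 bp.

82 bp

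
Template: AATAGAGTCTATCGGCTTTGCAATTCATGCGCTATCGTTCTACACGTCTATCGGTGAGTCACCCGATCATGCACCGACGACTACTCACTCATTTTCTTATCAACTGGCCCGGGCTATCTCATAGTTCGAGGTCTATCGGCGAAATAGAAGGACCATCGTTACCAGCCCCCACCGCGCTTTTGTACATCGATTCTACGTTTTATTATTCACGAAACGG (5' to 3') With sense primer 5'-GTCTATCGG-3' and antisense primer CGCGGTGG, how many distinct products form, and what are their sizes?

The forward primer GTCTATCGG matches the top strand at positions 7–15, 46–54, 131–139.
The reverse primer's reverse complement is CCACCGCG, matching at positions 169–176.
Each forward site pairs with the reverse site to give a product ending at position 176: sizes 170, 131, 46 bp.

Three products: 170 bp, 131 bp, 46 bp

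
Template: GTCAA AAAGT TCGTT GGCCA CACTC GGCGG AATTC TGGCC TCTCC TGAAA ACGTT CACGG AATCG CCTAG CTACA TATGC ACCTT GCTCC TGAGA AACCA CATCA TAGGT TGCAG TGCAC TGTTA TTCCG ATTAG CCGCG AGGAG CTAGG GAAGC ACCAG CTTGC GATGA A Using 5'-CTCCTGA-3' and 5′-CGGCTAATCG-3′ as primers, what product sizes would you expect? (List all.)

The forward primer CTCCTGA matches the top strand at positions 42–48, 87–93.
The reverse primer's reverse complement is CGATTAGCCG, matching at positions 129–138.
Each forward site pairs with the reverse site to give a product ending at position 138: sizes 97, 52 bp.

97 bp, 52 bp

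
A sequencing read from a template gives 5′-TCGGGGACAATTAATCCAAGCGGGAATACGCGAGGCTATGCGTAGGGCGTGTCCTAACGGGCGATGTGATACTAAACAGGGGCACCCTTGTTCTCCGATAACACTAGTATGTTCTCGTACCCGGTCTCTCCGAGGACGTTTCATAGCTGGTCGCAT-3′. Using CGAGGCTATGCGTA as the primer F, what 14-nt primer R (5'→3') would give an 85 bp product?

5'-AGAACATACTAGTG-3'

The forward primer binds at positions 31–44, so an 85 bp product ends at position 31 + 85 − 1 = 115.
The reverse primer anneals to the top strand over positions 102–115, i.e. to CACTAGTATGTTCT.
Its sequence written 5'→3' is the reverse complement: AGAACATACTAGTG.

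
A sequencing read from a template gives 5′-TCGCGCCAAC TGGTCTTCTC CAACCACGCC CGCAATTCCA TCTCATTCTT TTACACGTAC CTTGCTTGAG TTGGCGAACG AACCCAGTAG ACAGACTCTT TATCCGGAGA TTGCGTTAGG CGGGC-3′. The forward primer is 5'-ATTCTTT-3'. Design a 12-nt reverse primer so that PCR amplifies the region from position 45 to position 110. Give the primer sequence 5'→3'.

The product's 3' end on the top strand is position 110.
The reverse primer anneals to the top strand over positions 99–110, i.e. to TTTATCCGGAGA.
Its sequence written 5'→3' is the reverse complement: TCTCCGGATAAA.

5'-TCTCCGGATAAA-3'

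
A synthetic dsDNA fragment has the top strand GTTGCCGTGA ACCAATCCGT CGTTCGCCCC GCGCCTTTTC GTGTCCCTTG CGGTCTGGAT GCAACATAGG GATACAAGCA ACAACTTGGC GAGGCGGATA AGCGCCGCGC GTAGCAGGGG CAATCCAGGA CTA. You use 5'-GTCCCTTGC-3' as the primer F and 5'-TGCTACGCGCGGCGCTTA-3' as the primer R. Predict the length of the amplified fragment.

74 bp

Scanning the template, GTCCCTTGC occurs at positions 43–51; this primer anneals to the bottom strand there with its 3' end pointing downstream.
Taking the reverse complement of TGCTACGCGCGGCGCTTA gives TAAGCGCCGCGCGTAGCA, found at positions 99–116 on the template; the primer anneals here to the top strand with its 3' end pointing upstream.
Product length = (reverse-primer end) − (forward-primer start) + 1 = 116 − 43 + 1 = 74 bp.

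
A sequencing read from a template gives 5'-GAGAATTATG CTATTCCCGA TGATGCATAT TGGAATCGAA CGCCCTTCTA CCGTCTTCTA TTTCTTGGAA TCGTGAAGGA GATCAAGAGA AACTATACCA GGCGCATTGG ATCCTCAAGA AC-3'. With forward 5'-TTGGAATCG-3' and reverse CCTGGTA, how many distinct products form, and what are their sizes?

The forward primer TTGGAATCG matches the top strand at positions 30–38, 65–73.
The reverse primer's reverse complement is TACCAGG, matching at positions 96–102.
Each forward site pairs with the reverse site to give a product ending at position 102: sizes 73, 38 bp.

Two products: 73 bp, 38 bp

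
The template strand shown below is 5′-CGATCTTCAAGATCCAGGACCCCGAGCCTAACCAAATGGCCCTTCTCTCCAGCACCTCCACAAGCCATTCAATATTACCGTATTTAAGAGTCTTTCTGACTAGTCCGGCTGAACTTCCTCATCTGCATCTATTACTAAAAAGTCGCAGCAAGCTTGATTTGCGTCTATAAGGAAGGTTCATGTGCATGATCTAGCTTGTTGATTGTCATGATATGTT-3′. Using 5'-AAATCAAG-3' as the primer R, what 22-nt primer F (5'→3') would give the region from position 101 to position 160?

5'-TAGTCCGGCTGAACTTCCTCAT-3'

The reverse primer's reverse complement CTTGATTT matches the template at positions 153–160; the product starts at position 101.
The forward primer is identical to the top strand over positions 101–122: TAGTCCGGCTGAACTTCCTCAT.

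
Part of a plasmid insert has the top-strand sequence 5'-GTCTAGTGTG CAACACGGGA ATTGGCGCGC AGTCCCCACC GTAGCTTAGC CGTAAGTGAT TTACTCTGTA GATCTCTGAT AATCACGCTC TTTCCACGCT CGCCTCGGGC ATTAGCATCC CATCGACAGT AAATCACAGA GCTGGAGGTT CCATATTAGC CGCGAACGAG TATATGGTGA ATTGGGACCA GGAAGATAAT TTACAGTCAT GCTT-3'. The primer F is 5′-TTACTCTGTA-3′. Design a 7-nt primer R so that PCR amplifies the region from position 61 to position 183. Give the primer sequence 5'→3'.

The product's 3' end on the top strand is position 183.
The reverse primer anneals to the top strand over positions 177–183, i.e. to GTGAATT.
Its sequence written 5'→3' is the reverse complement: AATTCAC.

5'-AATTCAC-3'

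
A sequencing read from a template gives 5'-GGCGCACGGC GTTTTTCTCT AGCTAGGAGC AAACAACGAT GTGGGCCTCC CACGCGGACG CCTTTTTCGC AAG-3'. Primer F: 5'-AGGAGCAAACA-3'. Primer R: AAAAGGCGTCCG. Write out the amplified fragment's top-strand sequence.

5'-AGGAGCAAACAACGATGTGGGCCTCCCACGCGGACGCCTTTT-3'

The forward primer matches the template at positions 25–35.
The reverse primer's reverse complement is CGGACGCCTTTT, which matches the template at positions 55–66.
The product is the template from position 25 through 66 (42 bp).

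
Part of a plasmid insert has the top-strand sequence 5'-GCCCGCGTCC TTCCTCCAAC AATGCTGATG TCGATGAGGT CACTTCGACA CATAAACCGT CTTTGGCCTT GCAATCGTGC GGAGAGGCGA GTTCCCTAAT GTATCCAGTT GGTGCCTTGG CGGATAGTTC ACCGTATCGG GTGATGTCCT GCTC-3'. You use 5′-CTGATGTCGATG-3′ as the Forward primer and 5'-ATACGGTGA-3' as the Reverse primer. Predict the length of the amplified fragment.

Forward primer CTGATGTCGATG is found on the top strand at positions 25–36.
The reverse primer's reverse complement is TCACCGTAT, which matches the template at positions 129–137.
Amplicon spans positions 25–137: 113 bp.

113 bp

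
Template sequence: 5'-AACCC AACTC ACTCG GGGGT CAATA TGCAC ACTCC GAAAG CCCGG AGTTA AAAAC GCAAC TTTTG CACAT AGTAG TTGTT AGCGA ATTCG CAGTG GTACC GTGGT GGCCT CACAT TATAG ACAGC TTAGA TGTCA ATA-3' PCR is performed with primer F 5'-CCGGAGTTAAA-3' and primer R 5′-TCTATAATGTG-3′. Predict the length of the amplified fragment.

Forward primer CCGGAGTTAAA is found on the top strand at positions 42–52.
Taking the reverse complement of TCTATAATGTG gives CACATTATAGA, found at positions 111–121 on the template; the primer anneals here to the top strand with its 3' end pointing upstream.
Product length = (reverse-primer end) − (forward-primer start) + 1 = 121 − 42 + 1 = 80 bp.

80 bp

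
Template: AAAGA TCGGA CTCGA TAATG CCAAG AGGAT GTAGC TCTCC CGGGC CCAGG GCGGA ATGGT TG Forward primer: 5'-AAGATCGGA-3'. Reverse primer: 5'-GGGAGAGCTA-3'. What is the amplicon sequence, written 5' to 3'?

The forward primer matches the template at positions 2–10.
Taking the reverse complement of GGGAGAGCTA gives TAGCTCTCCC, found at positions 32–41 on the template; the primer anneals here to the top strand with its 3' end pointing upstream.
The product is the template from position 2 through 41 (40 bp).

5'-AAGATCGGACTCGATAATGCCAAGAGGATGTAGCTCTCCC-3'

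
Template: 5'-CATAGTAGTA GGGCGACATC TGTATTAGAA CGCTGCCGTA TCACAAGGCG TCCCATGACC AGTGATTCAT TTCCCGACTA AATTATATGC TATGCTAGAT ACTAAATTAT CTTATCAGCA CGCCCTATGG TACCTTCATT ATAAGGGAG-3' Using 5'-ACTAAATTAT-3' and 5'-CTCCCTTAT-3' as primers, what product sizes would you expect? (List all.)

73 bp, 49 bp

The forward primer ACTAAATTAT matches the top strand at positions 77–86, 101–110.
The reverse primer's reverse complement is ATAAGGGAG, matching at positions 141–149.
Each forward site pairs with the reverse site to give a product ending at position 149: sizes 73, 49 bp.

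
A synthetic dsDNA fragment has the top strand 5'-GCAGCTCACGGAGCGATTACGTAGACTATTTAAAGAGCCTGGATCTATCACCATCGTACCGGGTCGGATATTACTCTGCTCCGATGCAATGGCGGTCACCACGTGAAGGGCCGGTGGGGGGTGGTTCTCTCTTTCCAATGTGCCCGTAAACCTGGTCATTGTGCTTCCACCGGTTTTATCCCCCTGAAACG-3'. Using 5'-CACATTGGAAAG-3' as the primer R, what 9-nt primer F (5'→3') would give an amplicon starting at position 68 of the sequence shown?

5'-ATATTACTC-3'

The reverse primer's reverse complement CTTTCCAATGTG matches the template at positions 131–142; the product starts at position 68.
The forward primer is identical to the top strand over positions 68–76: ATATTACTC.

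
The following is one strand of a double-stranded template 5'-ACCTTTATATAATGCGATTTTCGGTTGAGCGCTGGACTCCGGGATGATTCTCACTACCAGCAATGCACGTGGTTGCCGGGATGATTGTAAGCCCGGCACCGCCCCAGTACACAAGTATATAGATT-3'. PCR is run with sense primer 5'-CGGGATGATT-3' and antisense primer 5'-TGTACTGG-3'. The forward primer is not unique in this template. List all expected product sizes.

72 bp, 35 bp

The forward primer CGGGATGATT matches the top strand at positions 40–49, 77–86.
The reverse primer's reverse complement is CCAGTACA, matching at positions 104–111.
Each forward site pairs with the reverse site to give a product ending at position 111: sizes 72, 35 bp.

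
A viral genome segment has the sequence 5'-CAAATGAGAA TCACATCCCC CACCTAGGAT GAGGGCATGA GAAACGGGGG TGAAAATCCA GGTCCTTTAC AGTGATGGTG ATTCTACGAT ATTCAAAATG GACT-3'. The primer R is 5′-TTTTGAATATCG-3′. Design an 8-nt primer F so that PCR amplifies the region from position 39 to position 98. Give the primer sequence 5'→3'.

5'-GAGAAACG-3'

The reverse primer's reverse complement CGATATTCAAAA matches the template at positions 87–98; the product starts at position 39.
The forward primer is identical to the top strand over positions 39–46: GAGAAACG.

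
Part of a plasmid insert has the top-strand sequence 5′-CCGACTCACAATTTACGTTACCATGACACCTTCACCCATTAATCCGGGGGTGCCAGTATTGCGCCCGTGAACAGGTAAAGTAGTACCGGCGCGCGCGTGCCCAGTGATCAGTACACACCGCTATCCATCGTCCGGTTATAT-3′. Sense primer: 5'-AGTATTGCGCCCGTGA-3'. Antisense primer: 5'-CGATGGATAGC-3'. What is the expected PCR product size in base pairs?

76 bp

The forward primer matches the template at positions 55–70.
The reverse primer's reverse complement is GCTATCCATCG, which matches the template at positions 120–130.
Product length = (reverse-primer end) − (forward-primer start) + 1 = 130 − 55 + 1 = 76 bp.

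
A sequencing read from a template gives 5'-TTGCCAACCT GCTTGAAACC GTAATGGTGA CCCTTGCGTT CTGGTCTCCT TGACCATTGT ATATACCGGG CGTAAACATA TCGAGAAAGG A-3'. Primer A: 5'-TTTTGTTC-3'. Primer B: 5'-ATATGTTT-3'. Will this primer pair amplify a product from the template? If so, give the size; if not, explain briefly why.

No product — primer A has no binding site in the template.

Primer A (TTTTGTTC) does not match the top strand, and its reverse complement GAACAAAA does not match either.
With no annealing site for primer A, no amplification occurs.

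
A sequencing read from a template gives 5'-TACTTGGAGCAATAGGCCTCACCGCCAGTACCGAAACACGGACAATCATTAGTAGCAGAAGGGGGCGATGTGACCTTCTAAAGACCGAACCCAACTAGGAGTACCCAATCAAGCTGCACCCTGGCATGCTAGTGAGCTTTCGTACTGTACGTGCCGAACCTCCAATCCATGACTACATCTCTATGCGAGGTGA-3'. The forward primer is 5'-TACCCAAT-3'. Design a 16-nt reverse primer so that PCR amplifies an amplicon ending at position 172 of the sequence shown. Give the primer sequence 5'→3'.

The forward primer binds at positions 102–109; the product's 3' end on the top strand is position 172.
The reverse primer anneals to the top strand over positions 157–172, i.e. to AACCTCCAATCCATGA.
Its sequence written 5'→3' is the reverse complement: TCATGGATTGGAGGTT.

5'-TCATGGATTGGAGGTT-3'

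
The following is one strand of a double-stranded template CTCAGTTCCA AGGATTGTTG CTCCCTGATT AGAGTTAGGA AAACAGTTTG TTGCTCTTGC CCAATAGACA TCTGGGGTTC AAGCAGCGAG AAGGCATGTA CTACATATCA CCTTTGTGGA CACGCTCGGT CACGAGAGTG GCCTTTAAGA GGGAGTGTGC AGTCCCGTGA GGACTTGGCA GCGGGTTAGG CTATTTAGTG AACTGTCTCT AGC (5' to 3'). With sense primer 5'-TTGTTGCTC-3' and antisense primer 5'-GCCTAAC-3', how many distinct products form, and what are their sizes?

The forward primer TTGTTGCTC matches the top strand at positions 15–23, 48–56.
The reverse primer's reverse complement is GTTAGGC, matching at positions 185–191.
Each forward site pairs with the reverse site to give a product ending at position 191: sizes 177, 144 bp.

Two products: 177 bp, 144 bp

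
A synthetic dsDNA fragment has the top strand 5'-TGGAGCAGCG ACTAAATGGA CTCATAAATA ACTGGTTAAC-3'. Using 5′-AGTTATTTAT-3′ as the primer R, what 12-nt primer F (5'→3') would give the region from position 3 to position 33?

The reverse primer's reverse complement ATAAATAACT matches the template at positions 24–33; the product starts at position 3.
The forward primer is identical to the top strand over positions 3–14: GAGCAGCGACTA.

5'-GAGCAGCGACTA-3'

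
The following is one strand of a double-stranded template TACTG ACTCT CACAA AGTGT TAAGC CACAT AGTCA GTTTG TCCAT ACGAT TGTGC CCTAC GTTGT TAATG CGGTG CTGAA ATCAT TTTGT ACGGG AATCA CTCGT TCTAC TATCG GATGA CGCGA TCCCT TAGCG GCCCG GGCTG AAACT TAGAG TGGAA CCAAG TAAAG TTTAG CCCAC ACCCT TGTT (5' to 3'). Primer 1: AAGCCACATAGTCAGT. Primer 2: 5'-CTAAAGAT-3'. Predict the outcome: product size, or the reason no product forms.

No product — primer 2 has no binding site in the template.

Primer 2 (CTAAAGAT) does not match the top strand, and its reverse complement ATCTTTAG does not match either.
With no annealing site for primer 2, no amplification occurs.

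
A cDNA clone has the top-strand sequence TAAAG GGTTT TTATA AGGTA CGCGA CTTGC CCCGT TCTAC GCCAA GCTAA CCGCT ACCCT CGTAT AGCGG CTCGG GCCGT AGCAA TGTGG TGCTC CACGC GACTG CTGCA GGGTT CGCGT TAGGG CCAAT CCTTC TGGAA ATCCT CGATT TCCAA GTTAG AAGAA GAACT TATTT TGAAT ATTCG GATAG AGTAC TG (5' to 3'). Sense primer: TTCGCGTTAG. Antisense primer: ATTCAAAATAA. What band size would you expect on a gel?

Forward primer TTCGCGTTAG is found on the top strand at positions 114–123.
Taking the reverse complement of ATTCAAAATAA gives TTATTTTGAAT, found at positions 170–180 on the template; the primer anneals here to the top strand with its 3' end pointing upstream.
Amplicon spans positions 114–180: 67 bp.

67 bp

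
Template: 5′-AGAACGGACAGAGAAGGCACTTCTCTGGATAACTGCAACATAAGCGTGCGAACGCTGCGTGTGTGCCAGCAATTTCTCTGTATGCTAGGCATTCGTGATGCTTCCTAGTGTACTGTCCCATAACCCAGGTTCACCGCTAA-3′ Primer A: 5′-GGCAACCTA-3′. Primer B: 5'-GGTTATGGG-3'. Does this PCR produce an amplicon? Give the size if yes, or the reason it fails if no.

No product — primer A has no binding site in the template.

Primer A (GGCAACCTA) does not match the top strand, and its reverse complement TAGGTTGCC does not match either.
With no annealing site for primer A, no amplification occurs.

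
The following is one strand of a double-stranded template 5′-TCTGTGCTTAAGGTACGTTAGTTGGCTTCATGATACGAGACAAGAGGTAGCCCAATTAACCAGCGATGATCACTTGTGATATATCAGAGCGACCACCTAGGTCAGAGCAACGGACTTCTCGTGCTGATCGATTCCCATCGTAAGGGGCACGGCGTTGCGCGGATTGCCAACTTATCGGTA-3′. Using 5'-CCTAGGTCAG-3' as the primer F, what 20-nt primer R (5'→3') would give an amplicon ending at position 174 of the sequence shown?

5'-TAAGTTGGCAATCCGCGCAA-3'

The forward primer binds at positions 96–105; the product's 3' end on the top strand is position 174.
The reverse primer anneals to the top strand over positions 155–174, i.e. to TTGCGCGGATTGCCAACTTA.
Its sequence written 5'→3' is the reverse complement: TAAGTTGGCAATCCGCGCAA.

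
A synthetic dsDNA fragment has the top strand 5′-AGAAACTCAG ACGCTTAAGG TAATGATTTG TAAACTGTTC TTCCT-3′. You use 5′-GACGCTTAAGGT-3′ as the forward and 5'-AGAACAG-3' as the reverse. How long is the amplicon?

32 bp

Forward primer GACGCTTAAGGT is found on the top strand at positions 10–21.
The reverse primer's reverse complement is CTGTTCT, which matches the template at positions 35–41.
Amplicon spans positions 10–41: 32 bp.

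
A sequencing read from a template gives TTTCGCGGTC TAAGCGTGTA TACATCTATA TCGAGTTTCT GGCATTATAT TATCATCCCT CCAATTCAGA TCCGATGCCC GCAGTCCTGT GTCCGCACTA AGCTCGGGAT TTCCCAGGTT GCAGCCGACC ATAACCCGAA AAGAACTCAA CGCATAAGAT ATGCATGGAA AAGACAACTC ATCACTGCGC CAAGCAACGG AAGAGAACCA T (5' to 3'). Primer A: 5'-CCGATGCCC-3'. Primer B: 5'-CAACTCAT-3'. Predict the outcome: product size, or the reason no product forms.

Primer A (CCGATGCCC) matches the top strand at positions 72–80 (3' end points downstream).
Primer B (CAACTCAT) also matches the top strand directly, at positions 175–182 — its reverse complement ATGAGTTG is not present.
Both primers anneal to the bottom strand with 3' ends pointing the same way, so neither can prime synthesis back toward the other.

No product — both primers anneal to the same strand and extend in the same direction.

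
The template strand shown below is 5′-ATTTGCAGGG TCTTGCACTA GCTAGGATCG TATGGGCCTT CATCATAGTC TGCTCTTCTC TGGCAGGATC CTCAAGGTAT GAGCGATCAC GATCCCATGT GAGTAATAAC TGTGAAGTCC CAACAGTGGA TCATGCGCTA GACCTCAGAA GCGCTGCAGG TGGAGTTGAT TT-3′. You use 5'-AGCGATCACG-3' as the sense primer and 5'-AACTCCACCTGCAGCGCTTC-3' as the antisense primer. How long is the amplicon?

Scanning the template, AGCGATCACG occurs at positions 82–91; this primer anneals to the bottom strand there with its 3' end pointing downstream.
Taking the reverse complement of AACTCCACCTGCAGCGCTTC gives GAAGCGCTGCAGGTGGAGTT, found at positions 148–167 on the template; the primer anneals here to the top strand with its 3' end pointing upstream.
Product length = (reverse-primer end) − (forward-primer start) + 1 = 167 − 82 + 1 = 86 bp.

86 bp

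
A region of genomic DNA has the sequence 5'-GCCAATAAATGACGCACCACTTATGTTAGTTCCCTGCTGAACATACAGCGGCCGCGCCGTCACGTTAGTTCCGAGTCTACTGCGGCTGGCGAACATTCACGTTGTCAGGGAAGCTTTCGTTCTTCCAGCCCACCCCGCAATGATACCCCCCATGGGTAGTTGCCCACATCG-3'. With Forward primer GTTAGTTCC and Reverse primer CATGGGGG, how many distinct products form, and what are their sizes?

The forward primer GTTAGTTCC matches the top strand at positions 25–33, 64–72.
The reverse primer's reverse complement is CCCCCATG, matching at positions 147–154.
Each forward site pairs with the reverse site to give a product ending at position 154: sizes 130, 91 bp.

Two products: 130 bp, 91 bp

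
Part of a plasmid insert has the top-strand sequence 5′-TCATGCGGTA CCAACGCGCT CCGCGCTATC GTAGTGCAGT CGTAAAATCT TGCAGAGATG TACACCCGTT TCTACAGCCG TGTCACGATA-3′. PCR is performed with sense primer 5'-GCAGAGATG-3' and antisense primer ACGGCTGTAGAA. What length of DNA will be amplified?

30 bp

Forward primer GCAGAGATG is found on the top strand at positions 52–60.
Taking the reverse complement of ACGGCTGTAGAA gives TTCTACAGCCGT, found at positions 70–81 on the template; the primer anneals here to the top strand with its 3' end pointing upstream.
The product runs from position 52 to position 81, so its length is 81 − 52 + 1 = 30 bp.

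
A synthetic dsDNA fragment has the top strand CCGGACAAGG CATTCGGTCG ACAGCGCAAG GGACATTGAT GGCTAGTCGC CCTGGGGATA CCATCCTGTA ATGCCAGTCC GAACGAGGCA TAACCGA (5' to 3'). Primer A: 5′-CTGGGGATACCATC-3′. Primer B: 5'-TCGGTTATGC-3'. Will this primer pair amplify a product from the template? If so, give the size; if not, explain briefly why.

Yes — a 46 bp product.

Primer A (CTGGGGATACCATC) matches the top strand at positions 52–65; it acts as a forward primer.
Primer B's reverse complement is GCATAACCGA, matching the top strand at positions 88–97; it acts as a reverse primer.
The 3' ends face each other across positions 52–97, giving a 46 bp product.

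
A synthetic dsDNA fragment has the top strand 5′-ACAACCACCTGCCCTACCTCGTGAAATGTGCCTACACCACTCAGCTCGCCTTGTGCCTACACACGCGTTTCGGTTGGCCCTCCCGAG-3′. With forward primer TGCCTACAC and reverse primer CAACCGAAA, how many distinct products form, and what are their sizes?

The forward primer TGCCTACAC matches the top strand at positions 29–37, 54–62.
The reverse primer's reverse complement is TTTCGGTTG, matching at positions 68–76.
Each forward site pairs with the reverse site to give a product ending at position 76: sizes 48, 23 bp.

Two products: 48 bp, 23 bp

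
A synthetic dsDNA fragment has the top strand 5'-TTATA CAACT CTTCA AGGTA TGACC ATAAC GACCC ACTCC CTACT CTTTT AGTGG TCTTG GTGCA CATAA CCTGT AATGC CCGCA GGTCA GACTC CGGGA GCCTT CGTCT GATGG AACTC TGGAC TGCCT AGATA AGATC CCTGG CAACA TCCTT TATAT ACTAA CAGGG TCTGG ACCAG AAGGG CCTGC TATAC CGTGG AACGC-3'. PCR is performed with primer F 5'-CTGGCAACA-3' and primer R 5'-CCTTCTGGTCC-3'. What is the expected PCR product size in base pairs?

Forward primer CTGGCAACA is found on the top strand at positions 142–150.
Taking the reverse complement of CCTTCTGGTCC gives GGACCAGAAGG, found at positions 174–184 on the template; the primer anneals here to the top strand with its 3' end pointing upstream.
The product runs from position 142 to position 184, so its length is 184 − 142 + 1 = 43 bp.

43 bp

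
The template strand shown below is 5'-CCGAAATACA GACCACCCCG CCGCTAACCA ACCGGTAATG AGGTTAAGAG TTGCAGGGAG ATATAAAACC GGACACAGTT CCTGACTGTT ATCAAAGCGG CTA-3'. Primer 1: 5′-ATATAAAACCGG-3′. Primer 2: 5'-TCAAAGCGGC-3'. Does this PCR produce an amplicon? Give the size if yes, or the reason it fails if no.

Primer 1 (ATATAAAACCGG) matches the top strand at positions 61–72 (3' end points downstream).
Primer 2 (TCAAAGCGGC) also matches the top strand directly, at positions 92–101 — its reverse complement GCCGCTTTGA is not present.
Both primers anneal to the bottom strand with 3' ends pointing the same way, so neither can prime synthesis back toward the other.

No product — both primers anneal to the same strand and extend in the same direction.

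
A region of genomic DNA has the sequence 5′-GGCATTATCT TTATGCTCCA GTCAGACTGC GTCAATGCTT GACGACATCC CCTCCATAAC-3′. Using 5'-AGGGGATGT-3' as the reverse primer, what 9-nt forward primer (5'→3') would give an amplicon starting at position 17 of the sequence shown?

The reverse primer's reverse complement ACATCCCCT matches the template at positions 45–53; the product starts at position 17.
The forward primer is identical to the top strand over positions 17–25: TCCAGTCAG.

5'-TCCAGTCAG-3'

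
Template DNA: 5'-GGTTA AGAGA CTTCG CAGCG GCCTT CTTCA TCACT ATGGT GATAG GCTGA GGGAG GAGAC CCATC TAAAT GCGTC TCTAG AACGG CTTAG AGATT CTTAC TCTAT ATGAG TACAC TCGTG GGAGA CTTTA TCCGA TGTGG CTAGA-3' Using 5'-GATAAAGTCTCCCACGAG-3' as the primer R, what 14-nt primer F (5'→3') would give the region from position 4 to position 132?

5'-TAAGAGACTTCGCA-3'

The reverse primer's reverse complement CTCGTGGGAGACTTTATC matches the template at positions 115–132; the product starts at position 4.
The forward primer is identical to the top strand over positions 4–17: TAAGAGACTTCGCA.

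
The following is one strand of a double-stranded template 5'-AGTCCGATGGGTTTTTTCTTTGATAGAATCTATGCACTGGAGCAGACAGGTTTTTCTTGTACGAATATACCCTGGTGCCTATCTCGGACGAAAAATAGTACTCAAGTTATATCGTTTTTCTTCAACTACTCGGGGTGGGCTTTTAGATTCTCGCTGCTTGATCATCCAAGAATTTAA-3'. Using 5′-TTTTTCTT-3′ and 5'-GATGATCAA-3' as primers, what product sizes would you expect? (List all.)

The forward primer TTTTTCTT matches the top strand at positions 13–20, 51–58, 115–122.
The reverse primer's reverse complement is TTGATCATC, matching at positions 158–166.
Each forward site pairs with the reverse site to give a product ending at position 166: sizes 154, 116, 52 bp.

154 bp, 116 bp, 52 bp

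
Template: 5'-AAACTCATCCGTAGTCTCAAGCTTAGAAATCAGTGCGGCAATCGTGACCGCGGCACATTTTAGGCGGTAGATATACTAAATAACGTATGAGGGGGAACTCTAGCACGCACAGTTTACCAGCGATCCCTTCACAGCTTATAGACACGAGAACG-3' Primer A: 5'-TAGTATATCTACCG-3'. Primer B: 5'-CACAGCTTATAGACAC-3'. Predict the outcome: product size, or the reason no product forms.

No product — the primers' 3' ends point away from each other.

Primer A (TAGTATATCTACCG) has reverse complement CGGTAGATATACTA, which matches the top strand at positions 65–78; primer A anneals to the top strand there with its 3' end pointing upstream toward position 65.
Primer B (CACAGCTTATAGACAC) matches the top strand directly at positions 130–145; it anneals to the bottom strand with its 3' end pointing downstream toward position 145.
The 3' ends diverge (primer A extends toward position 1, primer B toward position 152), so the primers never converge on a shared product.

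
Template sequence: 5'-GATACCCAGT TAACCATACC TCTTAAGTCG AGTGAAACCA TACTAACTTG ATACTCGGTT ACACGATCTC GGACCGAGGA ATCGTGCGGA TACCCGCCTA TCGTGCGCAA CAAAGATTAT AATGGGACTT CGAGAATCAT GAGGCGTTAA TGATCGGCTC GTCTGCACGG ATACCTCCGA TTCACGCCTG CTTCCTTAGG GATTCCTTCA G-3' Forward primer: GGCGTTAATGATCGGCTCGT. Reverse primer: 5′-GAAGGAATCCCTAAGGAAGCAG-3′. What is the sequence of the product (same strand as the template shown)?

5'-GGCGTTAATGATCGGCTCGTCTGCACGGATACCTCCGATTCACGCCTGCTTCCTTAGGGATTCCTTC-3'

Scanning the template, GGCGTTAATGATCGGCTCGT occurs at positions 143–162; this primer anneals to the bottom strand there with its 3' end pointing downstream.
The reverse primer's reverse complement is CTGCTTCCTTAGGGATTCCTTC, which matches the template at positions 188–209.
The product is the template from position 143 through 209 (67 bp).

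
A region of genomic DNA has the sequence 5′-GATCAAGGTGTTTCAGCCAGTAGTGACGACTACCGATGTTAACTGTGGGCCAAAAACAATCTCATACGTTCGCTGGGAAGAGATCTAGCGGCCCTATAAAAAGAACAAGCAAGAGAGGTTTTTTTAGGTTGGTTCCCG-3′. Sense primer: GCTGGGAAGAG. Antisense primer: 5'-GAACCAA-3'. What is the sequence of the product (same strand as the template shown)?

The forward primer matches the template at positions 72–82.
Reverse complement of the reverse primer: TTGGTTC. This occurs on the top strand at positions 129–135.
The product is the template from position 72 through 135 (64 bp).

5'-GCTGGGAAGAGATCTAGCGGCCCTATAAAAAGAACAAGCAAGAGAGGTTTTTTTAGGTTGGTTC-3'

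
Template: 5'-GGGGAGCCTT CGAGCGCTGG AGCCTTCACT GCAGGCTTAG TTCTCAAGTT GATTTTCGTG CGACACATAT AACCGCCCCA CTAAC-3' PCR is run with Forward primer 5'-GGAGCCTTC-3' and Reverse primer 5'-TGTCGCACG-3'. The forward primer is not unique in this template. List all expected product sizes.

The forward primer GGAGCCTTC matches the top strand at positions 3–11, 19–27.
The reverse primer's reverse complement is CGTGCGACA, matching at positions 57–65.
Each forward site pairs with the reverse site to give a product ending at position 65: sizes 63, 47 bp.

63 bp, 47 bp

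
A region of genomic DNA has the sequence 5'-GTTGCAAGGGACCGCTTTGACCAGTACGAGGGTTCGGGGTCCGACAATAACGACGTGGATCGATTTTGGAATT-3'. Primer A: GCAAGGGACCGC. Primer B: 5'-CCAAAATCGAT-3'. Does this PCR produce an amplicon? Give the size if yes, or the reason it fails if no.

Primer A (GCAAGGGACCGC) matches the top strand at positions 4–15; it acts as a forward primer.
Primer B's reverse complement is ATCGATTTTGG, matching the top strand at positions 59–69; it acts as a reverse primer.
The 3' ends face each other across positions 4–69, giving a 66 bp product.

Yes — a 66 bp product.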